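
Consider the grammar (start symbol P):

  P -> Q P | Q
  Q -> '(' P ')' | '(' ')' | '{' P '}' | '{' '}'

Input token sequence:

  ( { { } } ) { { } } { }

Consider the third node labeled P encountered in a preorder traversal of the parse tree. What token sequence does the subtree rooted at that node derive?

{ }

[P [Q ( [P [Q { [P [Q { }]] }]] )] [P [Q { [P [Q { }]] }] [P [Q { }]]]]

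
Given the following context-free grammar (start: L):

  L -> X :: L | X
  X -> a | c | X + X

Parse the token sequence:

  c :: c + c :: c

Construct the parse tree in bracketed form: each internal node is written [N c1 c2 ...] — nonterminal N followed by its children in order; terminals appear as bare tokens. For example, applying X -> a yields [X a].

L
X :: L
c :: L
c :: X :: L
c :: X + X :: L
c :: c + X :: L
c :: c + c :: L
c :: c + c :: X
c :: c + c :: c

[L [X c] :: [L [X [X c] + [X c]] :: [L [X c]]]]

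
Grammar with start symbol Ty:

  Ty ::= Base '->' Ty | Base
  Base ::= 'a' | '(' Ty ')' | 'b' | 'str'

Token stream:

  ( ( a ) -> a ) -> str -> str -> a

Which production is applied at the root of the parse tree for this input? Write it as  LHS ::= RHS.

[Ty [Base ( [Ty [Base ( [Ty [Base a]] )] -> [Ty [Base a]]] )] -> [Ty [Base str] -> [Ty [Base str] -> [Ty [Base a]]]]]

Ty ::= Base '->' Ty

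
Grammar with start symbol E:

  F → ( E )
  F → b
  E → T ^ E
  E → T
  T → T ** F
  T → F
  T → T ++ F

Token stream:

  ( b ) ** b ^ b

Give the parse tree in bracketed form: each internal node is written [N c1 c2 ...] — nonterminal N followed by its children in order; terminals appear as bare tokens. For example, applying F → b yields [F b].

E
T ^ E
T ** F ^ E
F ** F ^ E
( E ) ** F ^ E
( T ) ** F ^ E
( F ) ** F ^ E
( b ) ** F ^ E
( b ) ** b ^ E
( b ) ** b ^ T
( b ) ** b ^ F
( b ) ** b ^ b

[E [T [T [F ( [E [T [F b]]] )]] ** [F b]] ^ [E [T [F b]]]]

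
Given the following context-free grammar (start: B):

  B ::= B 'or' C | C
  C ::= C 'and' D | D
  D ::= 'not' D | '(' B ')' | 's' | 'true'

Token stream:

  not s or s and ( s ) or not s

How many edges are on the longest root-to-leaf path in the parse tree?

7

[B [B [B [C [D not [D s]]]] or [C [C [D s]] and [D ( [B [C [D s]]] )]]] or [C [D not [D s]]]]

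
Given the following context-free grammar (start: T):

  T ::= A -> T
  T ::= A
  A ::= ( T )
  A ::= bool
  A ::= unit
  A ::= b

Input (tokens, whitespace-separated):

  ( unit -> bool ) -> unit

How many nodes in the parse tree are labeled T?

4

[T [A ( [T [A unit] -> [T [A bool]]] )] -> [T [A unit]]]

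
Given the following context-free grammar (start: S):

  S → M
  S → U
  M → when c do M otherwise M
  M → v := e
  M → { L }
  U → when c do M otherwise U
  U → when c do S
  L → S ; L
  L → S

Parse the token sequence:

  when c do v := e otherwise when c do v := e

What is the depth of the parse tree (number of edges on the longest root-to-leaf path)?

[S [U when c do [M v := e] otherwise [U when c do [S [M v := e]]]]]

5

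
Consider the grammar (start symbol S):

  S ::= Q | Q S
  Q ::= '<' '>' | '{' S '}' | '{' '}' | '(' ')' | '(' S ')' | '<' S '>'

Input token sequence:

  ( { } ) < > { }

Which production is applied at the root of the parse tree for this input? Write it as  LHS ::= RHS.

[S [Q ( [S [Q { }]] )] [S [Q < >] [S [Q { }]]]]

S ::= Q S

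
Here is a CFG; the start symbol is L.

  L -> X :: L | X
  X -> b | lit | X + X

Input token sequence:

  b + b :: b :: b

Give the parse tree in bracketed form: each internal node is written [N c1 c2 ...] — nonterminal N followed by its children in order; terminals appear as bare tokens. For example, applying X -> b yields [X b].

L
X :: L
X + X :: L
b + X :: L
b + b :: L
b + b :: X :: L
b + b :: b :: L
b + b :: b :: X
b + b :: b :: b

[L [X [X b] + [X b]] :: [L [X b] :: [L [X b]]]]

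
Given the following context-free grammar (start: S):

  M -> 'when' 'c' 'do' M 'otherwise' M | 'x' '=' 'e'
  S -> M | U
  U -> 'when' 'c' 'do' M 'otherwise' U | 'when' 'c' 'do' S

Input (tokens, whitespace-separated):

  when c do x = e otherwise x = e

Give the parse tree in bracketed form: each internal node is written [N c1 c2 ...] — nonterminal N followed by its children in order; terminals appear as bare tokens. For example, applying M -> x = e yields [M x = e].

S
M
when c do M otherwise M
when c do x = e otherwise M
when c do x = e otherwise x = e

[S [M when c do [M x = e] otherwise [M x = e]]]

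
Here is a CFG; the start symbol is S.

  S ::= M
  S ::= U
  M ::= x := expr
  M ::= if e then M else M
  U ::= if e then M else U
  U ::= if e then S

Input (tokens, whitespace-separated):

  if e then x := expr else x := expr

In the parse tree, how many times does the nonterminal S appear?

1

[S [M if e then [M x := expr] else [M x := expr]]]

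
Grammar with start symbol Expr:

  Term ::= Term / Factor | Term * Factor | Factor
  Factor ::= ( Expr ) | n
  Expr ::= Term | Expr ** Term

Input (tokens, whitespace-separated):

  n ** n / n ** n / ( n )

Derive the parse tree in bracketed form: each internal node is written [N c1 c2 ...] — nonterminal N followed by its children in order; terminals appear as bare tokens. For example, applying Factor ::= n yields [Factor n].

[Expr [Expr [Expr [Term [Factor n]]] ** [Term [Term [Factor n]] / [Factor n]]] ** [Term [Term [Factor n]] / [Factor ( [Expr [Term [Factor n]]] )]]]

Expr
Expr ** Term
Expr ** Term ** Term
Term ** Term ** Term
Factor ** Term ** Term
n ** Term ** Term
n ** Term / Factor ** Term
n ** Factor / Factor ** Term
n ** n / Factor ** Term
n ** n / n ** Term
n ** n / n ** Term / Factor
n ** n / n ** Factor / Factor
n ** n / n ** n / Factor
n ** n / n ** n / ( Expr )
n ** n / n ** n / ( Term )
n ** n / n ** n / ( Factor )
n ** n / n ** n / ( n )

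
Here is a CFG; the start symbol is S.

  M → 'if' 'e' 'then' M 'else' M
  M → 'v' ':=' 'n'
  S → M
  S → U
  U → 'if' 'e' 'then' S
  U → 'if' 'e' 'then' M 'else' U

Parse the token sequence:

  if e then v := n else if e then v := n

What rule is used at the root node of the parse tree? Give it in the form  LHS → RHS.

S → U

[S [U if e then [M v := n] else [U if e then [S [M v := n]]]]]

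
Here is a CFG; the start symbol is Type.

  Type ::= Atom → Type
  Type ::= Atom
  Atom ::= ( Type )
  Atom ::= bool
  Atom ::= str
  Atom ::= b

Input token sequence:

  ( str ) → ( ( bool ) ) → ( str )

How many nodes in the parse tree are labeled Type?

[Type [Atom ( [Type [Atom str]] )] → [Type [Atom ( [Type [Atom ( [Type [Atom bool]] )]] )] → [Type [Atom ( [Type [Atom str]] )]]]]

7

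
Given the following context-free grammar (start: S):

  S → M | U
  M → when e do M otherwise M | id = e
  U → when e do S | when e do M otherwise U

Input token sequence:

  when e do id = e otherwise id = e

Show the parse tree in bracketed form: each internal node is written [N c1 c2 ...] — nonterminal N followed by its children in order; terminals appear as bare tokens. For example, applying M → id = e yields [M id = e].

[S [M when e do [M id = e] otherwise [M id = e]]]

S
M
when e do M otherwise M
when e do id = e otherwise M
when e do id = e otherwise id = e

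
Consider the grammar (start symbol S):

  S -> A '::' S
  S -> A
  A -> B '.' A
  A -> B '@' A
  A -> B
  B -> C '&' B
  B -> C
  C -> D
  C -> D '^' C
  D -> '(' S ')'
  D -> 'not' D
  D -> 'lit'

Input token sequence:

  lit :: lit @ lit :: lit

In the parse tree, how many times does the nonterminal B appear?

4

[S [A [B [C [D lit]]]] :: [S [A [B [C [D lit]]] @ [A [B [C [D lit]]]]] :: [S [A [B [C [D lit]]]]]]]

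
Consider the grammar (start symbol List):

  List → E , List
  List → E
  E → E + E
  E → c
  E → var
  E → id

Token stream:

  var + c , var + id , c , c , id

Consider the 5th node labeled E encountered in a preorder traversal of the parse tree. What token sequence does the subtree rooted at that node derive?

[List [E [E var] + [E c]] , [List [E [E var] + [E id]] , [List [E c] , [List [E c] , [List [E id]]]]]]

var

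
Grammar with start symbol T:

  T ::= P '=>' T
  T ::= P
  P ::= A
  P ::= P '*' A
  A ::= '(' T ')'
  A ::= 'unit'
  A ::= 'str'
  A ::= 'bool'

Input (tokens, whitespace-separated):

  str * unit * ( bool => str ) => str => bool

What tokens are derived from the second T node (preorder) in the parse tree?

bool => str

[T [P [P [P [A str]] * [A unit]] * [A ( [T [P [A bool]] => [T [P [A str]]]] )]] => [T [P [A str]] => [T [P [A bool]]]]]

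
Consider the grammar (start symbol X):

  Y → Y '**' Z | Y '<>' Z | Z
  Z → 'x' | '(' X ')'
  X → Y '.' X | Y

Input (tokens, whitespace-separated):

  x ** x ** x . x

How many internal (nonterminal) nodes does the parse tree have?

[X [Y [Y [Y [Z x]] ** [Z x]] ** [Z x]] . [X [Y [Z x]]]]

10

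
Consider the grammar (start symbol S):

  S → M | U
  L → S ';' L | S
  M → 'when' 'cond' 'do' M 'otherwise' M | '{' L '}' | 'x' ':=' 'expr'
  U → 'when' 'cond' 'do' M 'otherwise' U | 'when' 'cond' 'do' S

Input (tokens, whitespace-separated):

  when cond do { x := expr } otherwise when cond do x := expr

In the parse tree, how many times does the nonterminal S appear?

[S [U when cond do [M { [L [S [M x := expr]]] }] otherwise [U when cond do [S [M x := expr]]]]]

3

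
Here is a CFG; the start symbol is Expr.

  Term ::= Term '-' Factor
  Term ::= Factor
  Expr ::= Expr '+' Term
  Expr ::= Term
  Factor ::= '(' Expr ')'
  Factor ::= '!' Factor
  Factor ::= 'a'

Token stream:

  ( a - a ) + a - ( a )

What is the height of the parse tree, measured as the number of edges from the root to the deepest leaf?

8

[Expr [Expr [Term [Factor ( [Expr [Term [Term [Factor a]] - [Factor a]]] )]]] + [Term [Term [Factor a]] - [Factor ( [Expr [Term [Factor a]]] )]]]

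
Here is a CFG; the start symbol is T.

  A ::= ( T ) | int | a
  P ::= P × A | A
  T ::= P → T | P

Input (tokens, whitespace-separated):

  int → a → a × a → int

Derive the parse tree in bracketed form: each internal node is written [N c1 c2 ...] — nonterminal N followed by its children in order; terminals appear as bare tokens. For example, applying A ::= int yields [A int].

T
P → T
A → T
int → T
int → P → T
int → A → T
int → a → T
int → a → P → T
int → a → P × A → T
int → a → A × A → T
int → a → a × A → T
int → a → a × a → T
int → a → a × a → P
int → a → a × a → A
int → a → a × a → int

[T [P [A int]] → [T [P [A a]] → [T [P [P [A a]] × [A a]] → [T [P [A int]]]]]]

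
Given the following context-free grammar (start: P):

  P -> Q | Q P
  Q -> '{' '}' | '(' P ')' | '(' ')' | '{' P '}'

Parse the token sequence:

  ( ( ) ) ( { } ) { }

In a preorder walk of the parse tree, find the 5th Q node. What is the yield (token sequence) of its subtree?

[P [Q ( [P [Q ( )]] )] [P [Q ( [P [Q { }]] )] [P [Q { }]]]]

{ }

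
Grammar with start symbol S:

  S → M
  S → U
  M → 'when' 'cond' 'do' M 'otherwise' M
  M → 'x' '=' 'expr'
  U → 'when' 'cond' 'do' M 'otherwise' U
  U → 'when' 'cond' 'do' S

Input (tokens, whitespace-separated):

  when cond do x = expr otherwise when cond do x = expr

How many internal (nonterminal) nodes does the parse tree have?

[S [U when cond do [M x = expr] otherwise [U when cond do [S [M x = expr]]]]]

6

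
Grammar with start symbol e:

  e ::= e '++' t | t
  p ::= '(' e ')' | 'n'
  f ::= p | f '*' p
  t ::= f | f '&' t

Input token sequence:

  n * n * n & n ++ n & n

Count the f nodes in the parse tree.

[e [e [t [f [f [f [p n]] * [p n]] * [p n]] & [t [f [p n]]]]] ++ [t [f [p n]] & [t [f [p n]]]]]

6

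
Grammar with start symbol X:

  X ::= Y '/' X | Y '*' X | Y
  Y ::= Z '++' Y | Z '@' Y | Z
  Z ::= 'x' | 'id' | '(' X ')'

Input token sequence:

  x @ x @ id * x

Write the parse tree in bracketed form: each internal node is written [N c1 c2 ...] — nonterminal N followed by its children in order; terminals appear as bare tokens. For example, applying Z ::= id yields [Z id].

X
Y * X
Z @ Y * X
x @ Y * X
x @ Z @ Y * X
x @ x @ Y * X
x @ x @ Z * X
x @ x @ id * X
x @ x @ id * Y
x @ x @ id * Z
x @ x @ id * x

[X [Y [Z x] @ [Y [Z x] @ [Y [Z id]]]] * [X [Y [Z x]]]]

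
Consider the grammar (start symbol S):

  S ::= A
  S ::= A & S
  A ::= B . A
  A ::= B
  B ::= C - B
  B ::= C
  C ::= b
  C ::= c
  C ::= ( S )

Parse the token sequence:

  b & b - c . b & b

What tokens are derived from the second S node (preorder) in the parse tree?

b - c . b & b

[S [A [B [C b]]] & [S [A [B [C b] - [B [C c]]] . [A [B [C b]]]] & [S [A [B [C b]]]]]]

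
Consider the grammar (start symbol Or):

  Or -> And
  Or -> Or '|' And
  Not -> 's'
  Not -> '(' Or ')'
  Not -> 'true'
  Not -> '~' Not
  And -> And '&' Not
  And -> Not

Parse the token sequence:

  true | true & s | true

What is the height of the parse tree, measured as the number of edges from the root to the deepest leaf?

5

[Or [Or [Or [And [Not true]]] | [And [And [Not true]] & [Not s]]] | [And [Not true]]]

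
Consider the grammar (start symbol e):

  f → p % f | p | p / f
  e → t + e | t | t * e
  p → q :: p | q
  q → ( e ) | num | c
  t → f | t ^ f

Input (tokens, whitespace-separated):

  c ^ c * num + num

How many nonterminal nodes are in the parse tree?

[e [t [t [f [p [q c]]]] ^ [f [p [q c]]]] * [e [t [f [p [q num]]]] + [e [t [f [p [q num]]]]]]]

19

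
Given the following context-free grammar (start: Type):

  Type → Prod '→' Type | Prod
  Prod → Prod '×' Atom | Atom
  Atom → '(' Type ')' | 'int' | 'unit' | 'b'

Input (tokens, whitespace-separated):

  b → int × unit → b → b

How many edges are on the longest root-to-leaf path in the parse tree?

[Type [Prod [Atom b]] → [Type [Prod [Prod [Atom int]] × [Atom unit]] → [Type [Prod [Atom b]] → [Type [Prod [Atom b]]]]]]

6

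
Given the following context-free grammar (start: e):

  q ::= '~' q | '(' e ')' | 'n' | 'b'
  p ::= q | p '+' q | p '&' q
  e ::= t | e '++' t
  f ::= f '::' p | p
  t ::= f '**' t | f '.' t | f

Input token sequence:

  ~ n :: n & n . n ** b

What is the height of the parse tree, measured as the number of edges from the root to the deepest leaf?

7

[e [t [f [f [p [q ~ [q n]]]] :: [p [p [q n]] & [q n]]] . [t [f [p [q n]]] ** [t [f [p [q b]]]]]]]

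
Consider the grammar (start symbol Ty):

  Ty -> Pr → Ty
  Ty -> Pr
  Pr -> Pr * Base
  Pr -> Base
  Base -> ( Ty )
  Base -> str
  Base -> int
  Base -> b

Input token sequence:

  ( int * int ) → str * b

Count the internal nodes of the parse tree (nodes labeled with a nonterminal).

[Ty [Pr [Base ( [Ty [Pr [Pr [Base int]] * [Base int]]] )]] → [Ty [Pr [Pr [Base str]] * [Base b]]]]

13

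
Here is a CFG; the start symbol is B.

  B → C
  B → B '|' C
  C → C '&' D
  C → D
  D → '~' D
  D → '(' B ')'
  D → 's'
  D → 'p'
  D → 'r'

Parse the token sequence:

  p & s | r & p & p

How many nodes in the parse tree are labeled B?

[B [B [C [C [D p]] & [D s]]] | [C [C [C [D r]] & [D p]] & [D p]]]

2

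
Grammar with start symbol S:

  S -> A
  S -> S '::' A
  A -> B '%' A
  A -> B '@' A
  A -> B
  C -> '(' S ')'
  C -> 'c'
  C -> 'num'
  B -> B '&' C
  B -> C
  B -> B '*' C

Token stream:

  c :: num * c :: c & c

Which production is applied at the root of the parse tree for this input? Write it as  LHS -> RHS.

S -> S '::' A

[S [S [S [A [B [C c]]]] :: [A [B [B [C num]] * [C c]]]] :: [A [B [B [C c]] & [C c]]]]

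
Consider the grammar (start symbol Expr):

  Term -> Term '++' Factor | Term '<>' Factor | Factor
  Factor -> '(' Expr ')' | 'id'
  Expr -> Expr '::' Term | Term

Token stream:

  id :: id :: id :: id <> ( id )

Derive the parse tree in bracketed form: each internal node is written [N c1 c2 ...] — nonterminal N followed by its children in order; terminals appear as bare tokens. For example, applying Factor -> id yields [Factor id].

[Expr [Expr [Expr [Expr [Term [Factor id]]] :: [Term [Factor id]]] :: [Term [Factor id]]] :: [Term [Term [Factor id]] <> [Factor ( [Expr [Term [Factor id]]] )]]]

Expr
Expr :: Term
Expr :: Term :: Term
Expr :: Term :: Term :: Term
Term :: Term :: Term :: Term
Factor :: Term :: Term :: Term
id :: Term :: Term :: Term
id :: Factor :: Term :: Term
id :: id :: Term :: Term
id :: id :: Factor :: Term
id :: id :: id :: Term
id :: id :: id :: Term <> Factor
id :: id :: id :: Factor <> Factor
id :: id :: id :: id <> Factor
id :: id :: id :: id <> ( Expr )
id :: id :: id :: id <> ( Term )
id :: id :: id :: id <> ( Factor )
id :: id :: id :: id <> ( id )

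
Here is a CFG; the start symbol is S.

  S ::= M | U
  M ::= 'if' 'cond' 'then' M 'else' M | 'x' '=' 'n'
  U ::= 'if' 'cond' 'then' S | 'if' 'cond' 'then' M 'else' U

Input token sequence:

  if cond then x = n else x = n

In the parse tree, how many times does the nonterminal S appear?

1

[S [M if cond then [M x = n] else [M x = n]]]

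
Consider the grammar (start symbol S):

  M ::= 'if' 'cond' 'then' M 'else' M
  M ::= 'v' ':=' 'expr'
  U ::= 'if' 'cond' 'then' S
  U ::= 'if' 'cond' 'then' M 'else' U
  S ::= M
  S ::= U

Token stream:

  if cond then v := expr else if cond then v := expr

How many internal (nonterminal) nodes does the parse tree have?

6

[S [U if cond then [M v := expr] else [U if cond then [S [M v := expr]]]]]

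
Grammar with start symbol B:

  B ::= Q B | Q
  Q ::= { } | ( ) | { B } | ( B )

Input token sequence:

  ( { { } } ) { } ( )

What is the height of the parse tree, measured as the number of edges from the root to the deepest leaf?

6

[B [Q ( [B [Q { [B [Q { }]] }]] )] [B [Q { }] [B [Q ( )]]]]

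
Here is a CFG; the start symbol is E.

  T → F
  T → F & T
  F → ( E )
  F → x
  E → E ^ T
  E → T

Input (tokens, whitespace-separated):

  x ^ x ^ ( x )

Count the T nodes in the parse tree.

4

[E [E [E [T [F x]]] ^ [T [F x]]] ^ [T [F ( [E [T [F x]]] )]]]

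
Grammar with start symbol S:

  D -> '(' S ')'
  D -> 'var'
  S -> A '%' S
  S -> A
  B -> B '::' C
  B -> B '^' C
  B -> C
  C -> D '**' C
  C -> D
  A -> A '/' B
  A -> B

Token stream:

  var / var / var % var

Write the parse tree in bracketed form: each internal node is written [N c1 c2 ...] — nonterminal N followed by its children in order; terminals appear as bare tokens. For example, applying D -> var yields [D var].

S
A % S
A / B % S
A / B / B % S
B / B / B % S
C / B / B % S
D / B / B % S
var / B / B % S
var / C / B % S
var / D / B % S
var / var / B % S
var / var / C % S
var / var / D % S
var / var / var % S
var / var / var % A
var / var / var % B
var / var / var % C
var / var / var % D
var / var / var % var

[S [A [A [A [B [C [D var]]]] / [B [C [D var]]]] / [B [C [D var]]]] % [S [A [B [C [D var]]]]]]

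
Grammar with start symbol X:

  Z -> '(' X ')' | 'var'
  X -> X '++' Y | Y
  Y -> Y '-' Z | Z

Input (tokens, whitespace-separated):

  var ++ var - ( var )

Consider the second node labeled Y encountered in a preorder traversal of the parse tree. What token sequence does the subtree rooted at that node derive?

var - ( var )

[X [X [Y [Z var]]] ++ [Y [Y [Z var]] - [Z ( [X [Y [Z var]]] )]]]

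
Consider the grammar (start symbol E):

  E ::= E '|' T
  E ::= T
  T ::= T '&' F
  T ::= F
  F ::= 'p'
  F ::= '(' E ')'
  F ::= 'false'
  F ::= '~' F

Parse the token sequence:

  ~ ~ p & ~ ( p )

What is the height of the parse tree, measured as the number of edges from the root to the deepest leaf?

[E [T [T [F ~ [F ~ [F p]]]] & [F ~ [F ( [E [T [F p]]] )]]]]

7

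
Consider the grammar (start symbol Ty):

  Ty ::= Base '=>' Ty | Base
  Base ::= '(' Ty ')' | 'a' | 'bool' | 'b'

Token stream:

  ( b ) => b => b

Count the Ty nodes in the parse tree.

[Ty [Base ( [Ty [Base b]] )] => [Ty [Base b] => [Ty [Base b]]]]

4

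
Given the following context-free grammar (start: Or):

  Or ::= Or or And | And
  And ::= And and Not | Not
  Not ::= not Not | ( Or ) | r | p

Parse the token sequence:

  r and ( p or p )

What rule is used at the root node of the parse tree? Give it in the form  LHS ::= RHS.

[Or [And [And [Not r]] and [Not ( [Or [Or [And [Not p]]] or [And [Not p]]] )]]]

Or ::= And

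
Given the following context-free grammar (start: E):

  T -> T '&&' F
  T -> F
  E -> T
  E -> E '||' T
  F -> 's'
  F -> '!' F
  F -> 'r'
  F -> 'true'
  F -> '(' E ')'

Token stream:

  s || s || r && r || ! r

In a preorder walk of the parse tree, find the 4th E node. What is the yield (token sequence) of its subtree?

s

[E [E [E [E [T [F s]]] || [T [F s]]] || [T [T [F r]] && [F r]]] || [T [F ! [F r]]]]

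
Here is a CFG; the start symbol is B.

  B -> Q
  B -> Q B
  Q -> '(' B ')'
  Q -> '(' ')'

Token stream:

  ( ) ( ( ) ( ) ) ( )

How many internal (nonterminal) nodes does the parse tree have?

10

[B [Q ( )] [B [Q ( [B [Q ( )] [B [Q ( )]]] )] [B [Q ( )]]]]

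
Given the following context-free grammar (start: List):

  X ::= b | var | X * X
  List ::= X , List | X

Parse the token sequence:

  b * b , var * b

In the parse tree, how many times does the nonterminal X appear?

6

[List [X [X b] * [X b]] , [List [X [X var] * [X b]]]]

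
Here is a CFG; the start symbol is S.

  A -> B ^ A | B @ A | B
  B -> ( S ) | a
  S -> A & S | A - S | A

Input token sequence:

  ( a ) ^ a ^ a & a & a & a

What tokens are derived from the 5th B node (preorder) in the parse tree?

a

[S [A [B ( [S [A [B a]]] )] ^ [A [B a] ^ [A [B a]]]] & [S [A [B a]] & [S [A [B a]] & [S [A [B a]]]]]]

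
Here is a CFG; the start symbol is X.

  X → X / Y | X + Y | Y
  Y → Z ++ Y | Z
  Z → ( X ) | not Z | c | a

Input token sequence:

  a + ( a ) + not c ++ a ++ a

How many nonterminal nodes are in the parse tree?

17

[X [X [X [Y [Z a]]] + [Y [Z ( [X [Y [Z a]]] )]]] + [Y [Z not [Z c]] ++ [Y [Z a] ++ [Y [Z a]]]]]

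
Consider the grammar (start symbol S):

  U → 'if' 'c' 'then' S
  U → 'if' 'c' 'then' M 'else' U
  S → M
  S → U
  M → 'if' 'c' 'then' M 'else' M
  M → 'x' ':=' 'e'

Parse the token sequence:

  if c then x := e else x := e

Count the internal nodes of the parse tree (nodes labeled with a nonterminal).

4

[S [M if c then [M x := e] else [M x := e]]]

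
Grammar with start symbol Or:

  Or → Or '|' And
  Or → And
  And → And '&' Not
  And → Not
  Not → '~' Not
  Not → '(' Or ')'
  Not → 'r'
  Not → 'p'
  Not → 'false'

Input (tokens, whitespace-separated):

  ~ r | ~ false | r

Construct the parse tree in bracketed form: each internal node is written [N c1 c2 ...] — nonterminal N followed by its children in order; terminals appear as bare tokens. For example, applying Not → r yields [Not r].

Or
Or | And
Or | And | And
And | And | And
Not | And | And
~ Not | And | And
~ r | And | And
~ r | Not | And
~ r | ~ Not | And
~ r | ~ false | And
~ r | ~ false | Not
~ r | ~ false | r

[Or [Or [Or [And [Not ~ [Not r]]]] | [And [Not ~ [Not false]]]] | [And [Not r]]]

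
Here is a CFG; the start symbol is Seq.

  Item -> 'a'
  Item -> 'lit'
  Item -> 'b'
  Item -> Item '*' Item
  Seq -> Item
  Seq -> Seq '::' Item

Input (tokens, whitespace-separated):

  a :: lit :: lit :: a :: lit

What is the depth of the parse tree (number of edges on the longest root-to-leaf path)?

[Seq [Seq [Seq [Seq [Seq [Item a]] :: [Item lit]] :: [Item lit]] :: [Item a]] :: [Item lit]]

6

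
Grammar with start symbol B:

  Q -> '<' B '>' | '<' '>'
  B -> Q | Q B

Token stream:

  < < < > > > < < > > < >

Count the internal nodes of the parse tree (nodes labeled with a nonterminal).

[B [Q < [B [Q < [B [Q < >]] >]] >] [B [Q < [B [Q < >]] >] [B [Q < >]]]]

12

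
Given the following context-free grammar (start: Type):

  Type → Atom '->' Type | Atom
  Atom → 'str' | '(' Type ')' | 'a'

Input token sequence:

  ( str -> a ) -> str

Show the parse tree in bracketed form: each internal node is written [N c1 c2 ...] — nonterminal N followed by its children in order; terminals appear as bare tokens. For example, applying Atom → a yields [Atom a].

[Type [Atom ( [Type [Atom str] -> [Type [Atom a]]] )] -> [Type [Atom str]]]

Type
Atom -> Type
( Type ) -> Type
( Atom -> Type ) -> Type
( str -> Type ) -> Type
( str -> Atom ) -> Type
( str -> a ) -> Type
( str -> a ) -> Atom
( str -> a ) -> str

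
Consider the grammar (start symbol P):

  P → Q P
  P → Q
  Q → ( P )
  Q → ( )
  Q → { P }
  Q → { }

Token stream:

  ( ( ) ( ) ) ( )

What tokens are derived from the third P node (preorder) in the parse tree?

( )

[P [Q ( [P [Q ( )] [P [Q ( )]]] )] [P [Q ( )]]]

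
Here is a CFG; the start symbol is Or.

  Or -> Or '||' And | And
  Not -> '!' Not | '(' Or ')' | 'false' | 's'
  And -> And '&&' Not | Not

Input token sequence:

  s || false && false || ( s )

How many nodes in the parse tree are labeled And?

[Or [Or [Or [And [Not s]]] || [And [And [Not false]] && [Not false]]] || [And [Not ( [Or [And [Not s]]] )]]]

5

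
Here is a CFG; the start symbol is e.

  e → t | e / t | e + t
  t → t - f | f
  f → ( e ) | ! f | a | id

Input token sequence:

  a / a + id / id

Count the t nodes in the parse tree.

[e [e [e [e [t [f a]]] / [t [f a]]] + [t [f id]]] / [t [f id]]]

4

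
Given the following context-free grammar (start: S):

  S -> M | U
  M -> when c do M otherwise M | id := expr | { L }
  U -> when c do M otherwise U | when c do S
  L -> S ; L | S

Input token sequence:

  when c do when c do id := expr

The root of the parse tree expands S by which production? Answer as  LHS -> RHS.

S -> U

[S [U when c do [S [U when c do [S [M id := expr]]]]]]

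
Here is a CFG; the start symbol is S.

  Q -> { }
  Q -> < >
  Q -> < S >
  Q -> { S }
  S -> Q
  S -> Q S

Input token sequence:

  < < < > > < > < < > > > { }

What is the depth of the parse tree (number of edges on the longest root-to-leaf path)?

8

[S [Q < [S [Q < [S [Q < >]] >] [S [Q < >] [S [Q < [S [Q < >]] >]]]] >] [S [Q { }]]]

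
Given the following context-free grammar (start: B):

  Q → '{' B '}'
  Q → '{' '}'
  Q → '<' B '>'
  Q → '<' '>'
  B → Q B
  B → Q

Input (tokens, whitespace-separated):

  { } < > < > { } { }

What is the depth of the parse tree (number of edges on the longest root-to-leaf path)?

[B [Q { }] [B [Q < >] [B [Q < >] [B [Q { }] [B [Q { }]]]]]]

6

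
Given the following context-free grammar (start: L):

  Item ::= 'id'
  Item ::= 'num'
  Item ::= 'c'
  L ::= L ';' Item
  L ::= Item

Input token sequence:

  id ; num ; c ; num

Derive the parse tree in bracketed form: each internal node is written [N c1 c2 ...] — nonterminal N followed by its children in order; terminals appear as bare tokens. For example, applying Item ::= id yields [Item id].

[L [L [L [L [Item id]] ; [Item num]] ; [Item c]] ; [Item num]]

L
L ; Item
L ; Item ; Item
L ; Item ; Item ; Item
Item ; Item ; Item ; Item
id ; Item ; Item ; Item
id ; num ; Item ; Item
id ; num ; c ; Item
id ; num ; c ; num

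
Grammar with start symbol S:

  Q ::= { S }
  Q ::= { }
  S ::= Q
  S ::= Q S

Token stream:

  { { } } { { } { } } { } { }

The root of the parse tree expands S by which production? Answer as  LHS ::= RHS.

[S [Q { [S [Q { }]] }] [S [Q { [S [Q { }] [S [Q { }]]] }] [S [Q { }] [S [Q { }]]]]]

S ::= Q S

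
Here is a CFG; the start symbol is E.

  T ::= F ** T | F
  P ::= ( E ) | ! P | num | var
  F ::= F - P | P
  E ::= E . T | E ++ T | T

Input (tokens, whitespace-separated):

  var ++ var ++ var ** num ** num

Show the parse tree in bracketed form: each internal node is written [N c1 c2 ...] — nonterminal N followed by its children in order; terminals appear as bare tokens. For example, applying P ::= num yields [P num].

E
E ++ T
E ++ T ++ T
T ++ T ++ T
F ++ T ++ T
P ++ T ++ T
var ++ T ++ T
var ++ F ++ T
var ++ P ++ T
var ++ var ++ T
var ++ var ++ F ** T
var ++ var ++ P ** T
var ++ var ++ var ** T
var ++ var ++ var ** F ** T
var ++ var ++ var ** P ** T
var ++ var ++ var ** num ** T
var ++ var ++ var ** num ** F
var ++ var ++ var ** num ** P
var ++ var ++ var ** num ** num

[E [E [E [T [F [P var]]]] ++ [T [F [P var]]]] ++ [T [F [P var]] ** [T [F [P num]] ** [T [F [P num]]]]]]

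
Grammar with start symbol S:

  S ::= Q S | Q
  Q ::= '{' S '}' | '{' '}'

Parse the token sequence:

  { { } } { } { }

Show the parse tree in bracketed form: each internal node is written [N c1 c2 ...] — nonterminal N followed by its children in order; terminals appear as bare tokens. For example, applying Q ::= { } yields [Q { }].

[S [Q { [S [Q { }]] }] [S [Q { }] [S [Q { }]]]]

S
Q S
{ S } S
{ Q } S
{ { } } S
{ { } } Q S
{ { } } { } S
{ { } } { } Q
{ { } } { } { }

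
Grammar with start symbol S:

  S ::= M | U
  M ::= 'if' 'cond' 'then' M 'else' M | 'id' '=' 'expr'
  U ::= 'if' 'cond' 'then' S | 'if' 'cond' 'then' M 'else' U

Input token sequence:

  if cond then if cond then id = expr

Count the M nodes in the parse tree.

[S [U if cond then [S [U if cond then [S [M id = expr]]]]]]

1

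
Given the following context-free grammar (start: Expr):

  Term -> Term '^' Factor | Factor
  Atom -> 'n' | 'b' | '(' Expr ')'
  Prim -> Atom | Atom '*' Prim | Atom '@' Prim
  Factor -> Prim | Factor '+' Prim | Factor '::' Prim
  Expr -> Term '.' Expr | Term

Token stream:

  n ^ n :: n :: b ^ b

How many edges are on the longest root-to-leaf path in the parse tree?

[Expr [Term [Term [Term [Factor [Prim [Atom n]]]] ^ [Factor [Factor [Factor [Prim [Atom n]]] :: [Prim [Atom n]]] :: [Prim [Atom b]]]] ^ [Factor [Prim [Atom b]]]]]

8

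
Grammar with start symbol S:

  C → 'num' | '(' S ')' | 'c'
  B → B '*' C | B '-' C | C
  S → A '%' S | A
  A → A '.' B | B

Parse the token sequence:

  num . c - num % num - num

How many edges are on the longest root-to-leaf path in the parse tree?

[S [A [A [B [C num]]] . [B [B [C c]] - [C num]]] % [S [A [B [B [C num]] - [C num]]]]]

6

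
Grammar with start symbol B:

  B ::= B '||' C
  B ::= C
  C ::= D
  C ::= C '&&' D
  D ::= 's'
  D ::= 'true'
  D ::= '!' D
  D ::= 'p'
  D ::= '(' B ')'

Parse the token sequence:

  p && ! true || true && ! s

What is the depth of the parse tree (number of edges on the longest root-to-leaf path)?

[B [B [C [C [D p]] && [D ! [D true]]]] || [C [C [D true]] && [D ! [D s]]]]

5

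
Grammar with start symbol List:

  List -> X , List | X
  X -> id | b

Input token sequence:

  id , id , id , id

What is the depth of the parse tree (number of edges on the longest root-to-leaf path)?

5

[List [X id] , [List [X id] , [List [X id] , [List [X id]]]]]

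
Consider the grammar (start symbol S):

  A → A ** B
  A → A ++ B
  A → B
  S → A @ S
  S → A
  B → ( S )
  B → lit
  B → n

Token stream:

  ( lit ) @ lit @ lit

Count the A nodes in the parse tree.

[S [A [B ( [S [A [B lit]]] )]] @ [S [A [B lit]] @ [S [A [B lit]]]]]

4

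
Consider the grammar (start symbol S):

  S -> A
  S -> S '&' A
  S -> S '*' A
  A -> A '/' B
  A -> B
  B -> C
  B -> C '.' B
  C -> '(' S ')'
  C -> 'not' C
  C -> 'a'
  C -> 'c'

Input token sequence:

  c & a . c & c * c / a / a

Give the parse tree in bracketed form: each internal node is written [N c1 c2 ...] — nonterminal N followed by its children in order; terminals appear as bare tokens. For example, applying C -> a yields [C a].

[S [S [S [S [A [B [C c]]]] & [A [B [C a] . [B [C c]]]]] & [A [B [C c]]]] * [A [A [A [B [C c]]] / [B [C a]]] / [B [C a]]]]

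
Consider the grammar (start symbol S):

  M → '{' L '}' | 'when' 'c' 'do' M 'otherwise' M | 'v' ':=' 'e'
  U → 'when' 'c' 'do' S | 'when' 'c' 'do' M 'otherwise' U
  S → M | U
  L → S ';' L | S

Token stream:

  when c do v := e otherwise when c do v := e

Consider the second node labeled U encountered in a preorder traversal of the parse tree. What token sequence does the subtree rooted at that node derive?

[S [U when c do [M v := e] otherwise [U when c do [S [M v := e]]]]]

when c do v := e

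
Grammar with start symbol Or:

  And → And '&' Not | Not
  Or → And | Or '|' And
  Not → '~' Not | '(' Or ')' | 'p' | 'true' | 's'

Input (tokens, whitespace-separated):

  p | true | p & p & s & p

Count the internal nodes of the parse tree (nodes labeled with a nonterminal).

[Or [Or [Or [And [Not p]]] | [And [Not true]]] | [And [And [And [And [Not p]] & [Not p]] & [Not s]] & [Not p]]]

15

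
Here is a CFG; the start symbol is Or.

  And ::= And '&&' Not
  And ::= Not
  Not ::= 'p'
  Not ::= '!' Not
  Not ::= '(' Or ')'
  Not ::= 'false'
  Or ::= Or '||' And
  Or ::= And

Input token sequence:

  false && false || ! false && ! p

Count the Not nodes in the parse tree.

6

[Or [Or [And [And [Not false]] && [Not false]]] || [And [And [Not ! [Not false]]] && [Not ! [Not p]]]]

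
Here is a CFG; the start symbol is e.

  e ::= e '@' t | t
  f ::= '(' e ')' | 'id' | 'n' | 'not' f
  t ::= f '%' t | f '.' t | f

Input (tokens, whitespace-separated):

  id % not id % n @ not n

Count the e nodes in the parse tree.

2

[e [e [t [f id] % [t [f not [f id]] % [t [f n]]]]] @ [t [f not [f n]]]]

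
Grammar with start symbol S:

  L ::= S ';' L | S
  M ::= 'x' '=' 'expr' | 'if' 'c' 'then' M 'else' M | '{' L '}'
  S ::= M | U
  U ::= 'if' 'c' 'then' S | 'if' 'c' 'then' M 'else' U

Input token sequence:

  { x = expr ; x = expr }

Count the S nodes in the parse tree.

[S [M { [L [S [M x = expr]] ; [L [S [M x = expr]]]] }]]

3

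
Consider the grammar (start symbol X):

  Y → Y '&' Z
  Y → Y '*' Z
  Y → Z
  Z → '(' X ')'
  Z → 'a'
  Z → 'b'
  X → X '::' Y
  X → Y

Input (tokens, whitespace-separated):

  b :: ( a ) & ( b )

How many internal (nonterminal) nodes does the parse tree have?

14

[X [X [Y [Z b]]] :: [Y [Y [Z ( [X [Y [Z a]]] )]] & [Z ( [X [Y [Z b]]] )]]]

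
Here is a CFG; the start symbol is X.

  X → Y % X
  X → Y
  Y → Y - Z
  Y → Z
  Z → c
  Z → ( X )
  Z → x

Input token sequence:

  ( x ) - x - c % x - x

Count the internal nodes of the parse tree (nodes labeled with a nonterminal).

[X [Y [Y [Y [Z ( [X [Y [Z x]]] )]] - [Z x]] - [Z c]] % [X [Y [Y [Z x]] - [Z x]]]]

15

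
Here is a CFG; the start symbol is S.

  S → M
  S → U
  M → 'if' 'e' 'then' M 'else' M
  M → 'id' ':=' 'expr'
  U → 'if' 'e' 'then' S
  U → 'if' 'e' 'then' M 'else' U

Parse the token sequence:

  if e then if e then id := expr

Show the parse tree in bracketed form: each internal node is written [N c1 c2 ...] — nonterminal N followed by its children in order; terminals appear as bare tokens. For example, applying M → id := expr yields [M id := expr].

S
U
if e then S
if e then U
if e then if e then S
if e then if e then M
if e then if e then id := expr

[S [U if e then [S [U if e then [S [M id := expr]]]]]]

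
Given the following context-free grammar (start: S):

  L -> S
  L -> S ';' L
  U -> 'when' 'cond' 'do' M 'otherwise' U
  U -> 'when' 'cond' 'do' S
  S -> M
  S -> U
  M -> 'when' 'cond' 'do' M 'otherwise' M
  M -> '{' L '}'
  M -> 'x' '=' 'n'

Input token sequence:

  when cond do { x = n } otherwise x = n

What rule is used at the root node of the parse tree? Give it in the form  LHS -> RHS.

S -> M

[S [M when cond do [M { [L [S [M x = n]]] }] otherwise [M x = n]]]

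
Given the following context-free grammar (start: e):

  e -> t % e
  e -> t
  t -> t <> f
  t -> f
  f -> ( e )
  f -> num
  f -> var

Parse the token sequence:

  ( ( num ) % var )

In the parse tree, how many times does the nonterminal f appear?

4

[e [t [f ( [e [t [f ( [e [t [f num]]] )]] % [e [t [f var]]]] )]]]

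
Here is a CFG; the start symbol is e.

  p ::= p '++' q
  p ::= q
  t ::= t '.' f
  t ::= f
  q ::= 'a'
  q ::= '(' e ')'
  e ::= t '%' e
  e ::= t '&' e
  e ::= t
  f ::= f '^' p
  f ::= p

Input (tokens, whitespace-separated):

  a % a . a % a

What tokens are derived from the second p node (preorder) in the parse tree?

a

[e [t [f [p [q a]]]] % [e [t [t [f [p [q a]]]] . [f [p [q a]]]] % [e [t [f [p [q a]]]]]]]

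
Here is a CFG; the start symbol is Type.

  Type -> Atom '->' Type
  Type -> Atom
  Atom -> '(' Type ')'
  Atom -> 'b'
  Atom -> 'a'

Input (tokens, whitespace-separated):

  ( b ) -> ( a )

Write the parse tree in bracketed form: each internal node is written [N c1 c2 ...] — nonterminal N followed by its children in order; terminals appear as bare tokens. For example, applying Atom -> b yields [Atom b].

Type
Atom -> Type
( Type ) -> Type
( Atom ) -> Type
( b ) -> Type
( b ) -> Atom
( b ) -> ( Type )
( b ) -> ( Atom )
( b ) -> ( a )

[Type [Atom ( [Type [Atom b]] )] -> [Type [Atom ( [Type [Atom a]] )]]]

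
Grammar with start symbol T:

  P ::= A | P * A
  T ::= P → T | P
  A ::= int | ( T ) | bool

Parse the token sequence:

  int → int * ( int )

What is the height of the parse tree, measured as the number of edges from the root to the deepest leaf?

[T [P [A int]] → [T [P [P [A int]] * [A ( [T [P [A int]]] )]]]]

7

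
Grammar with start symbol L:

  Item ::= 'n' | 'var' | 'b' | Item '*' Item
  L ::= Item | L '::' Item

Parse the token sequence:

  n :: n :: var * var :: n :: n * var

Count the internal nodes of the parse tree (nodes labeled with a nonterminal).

14

[L [L [L [L [L [Item n]] :: [Item n]] :: [Item [Item var] * [Item var]]] :: [Item n]] :: [Item [Item n] * [Item var]]]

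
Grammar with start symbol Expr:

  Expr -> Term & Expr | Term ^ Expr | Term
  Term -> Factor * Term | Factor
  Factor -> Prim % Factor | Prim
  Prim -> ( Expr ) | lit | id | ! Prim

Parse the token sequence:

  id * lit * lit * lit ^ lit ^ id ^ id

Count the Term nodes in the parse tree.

7

[Expr [Term [Factor [Prim id]] * [Term [Factor [Prim lit]] * [Term [Factor [Prim lit]] * [Term [Factor [Prim lit]]]]]] ^ [Expr [Term [Factor [Prim lit]]] ^ [Expr [Term [Factor [Prim id]]] ^ [Expr [Term [Factor [Prim id]]]]]]]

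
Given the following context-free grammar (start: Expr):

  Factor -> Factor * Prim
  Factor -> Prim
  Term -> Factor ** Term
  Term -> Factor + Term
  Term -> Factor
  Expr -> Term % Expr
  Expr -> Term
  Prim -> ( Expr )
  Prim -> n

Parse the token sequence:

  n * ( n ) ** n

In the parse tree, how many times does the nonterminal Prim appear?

[Expr [Term [Factor [Factor [Prim n]] * [Prim ( [Expr [Term [Factor [Prim n]]]] )]] ** [Term [Factor [Prim n]]]]]

4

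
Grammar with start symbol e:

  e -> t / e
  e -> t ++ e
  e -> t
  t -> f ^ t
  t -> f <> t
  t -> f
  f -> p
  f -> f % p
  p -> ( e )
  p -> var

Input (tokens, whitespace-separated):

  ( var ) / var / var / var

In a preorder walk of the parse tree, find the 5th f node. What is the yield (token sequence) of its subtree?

[e [t [f [p ( [e [t [f [p var]]]] )]]] / [e [t [f [p var]]] / [e [t [f [p var]]] / [e [t [f [p var]]]]]]]

var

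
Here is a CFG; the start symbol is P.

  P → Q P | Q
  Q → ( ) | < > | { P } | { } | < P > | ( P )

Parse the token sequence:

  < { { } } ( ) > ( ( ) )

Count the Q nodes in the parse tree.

6

[P [Q < [P [Q { [P [Q { }]] }] [P [Q ( )]]] >] [P [Q ( [P [Q ( )]] )]]]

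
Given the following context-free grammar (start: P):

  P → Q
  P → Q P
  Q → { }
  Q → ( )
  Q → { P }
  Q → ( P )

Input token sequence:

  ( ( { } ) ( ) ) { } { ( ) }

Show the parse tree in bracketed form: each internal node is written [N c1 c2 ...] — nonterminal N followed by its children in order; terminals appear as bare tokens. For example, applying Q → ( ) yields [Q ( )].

P
Q P
( P ) P
( Q P ) P
( ( P ) P ) P
( ( Q ) P ) P
( ( { } ) P ) P
( ( { } ) Q ) P
( ( { } ) ( ) ) P
( ( { } ) ( ) ) Q P
( ( { } ) ( ) ) { } P
( ( { } ) ( ) ) { } Q
( ( { } ) ( ) ) { } { P }
( ( { } ) ( ) ) { } { Q }
( ( { } ) ( ) ) { } { ( ) }

[P [Q ( [P [Q ( [P [Q { }]] )] [P [Q ( )]]] )] [P [Q { }] [P [Q { [P [Q ( )]] }]]]]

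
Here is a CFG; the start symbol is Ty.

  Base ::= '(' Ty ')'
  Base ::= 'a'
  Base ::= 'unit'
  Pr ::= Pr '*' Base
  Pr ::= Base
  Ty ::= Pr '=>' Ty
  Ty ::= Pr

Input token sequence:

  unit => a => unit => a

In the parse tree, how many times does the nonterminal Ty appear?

[Ty [Pr [Base unit]] => [Ty [Pr [Base a]] => [Ty [Pr [Base unit]] => [Ty [Pr [Base a]]]]]]

4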